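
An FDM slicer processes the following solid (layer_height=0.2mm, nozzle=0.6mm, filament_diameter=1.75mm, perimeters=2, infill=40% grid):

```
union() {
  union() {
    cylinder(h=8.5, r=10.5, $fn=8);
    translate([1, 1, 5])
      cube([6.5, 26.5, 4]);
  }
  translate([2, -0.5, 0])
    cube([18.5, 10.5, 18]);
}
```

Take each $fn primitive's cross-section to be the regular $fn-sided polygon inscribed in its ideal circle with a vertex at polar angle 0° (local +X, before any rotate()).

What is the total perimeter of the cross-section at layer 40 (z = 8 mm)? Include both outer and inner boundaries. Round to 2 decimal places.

At z = 8 mm: the r=10.5 cylinder contributes a regular 8-gon of circumradius 10.5 (perimeter = 2·8·10.500·sin(180°/8) = 64.29 mm); the cube at (1, 1) (footprint 6.5×26.5) is included at this height (perimeter 66.00 mm); Taking the union: the regions partially overlap (shared area 50.30 mm²), so the edge portions inside another operand are dropped and the merged outline is re-measured after clipping — boundary = 101.31 mm; the cube at (2, -0.5) (footprint 18.5×10.5) is included at this height (perimeter 58.00 mm); Taking the union: the regions partially overlap (shared area 70.06 mm²), so the edge portions inside another operand are dropped and the merged outline is re-measured after clipping — boundary = 123.88 mm. Overall, the cross-section is a single solid region. Total boundary length (outer) = 123.88 mm.

123.88 mm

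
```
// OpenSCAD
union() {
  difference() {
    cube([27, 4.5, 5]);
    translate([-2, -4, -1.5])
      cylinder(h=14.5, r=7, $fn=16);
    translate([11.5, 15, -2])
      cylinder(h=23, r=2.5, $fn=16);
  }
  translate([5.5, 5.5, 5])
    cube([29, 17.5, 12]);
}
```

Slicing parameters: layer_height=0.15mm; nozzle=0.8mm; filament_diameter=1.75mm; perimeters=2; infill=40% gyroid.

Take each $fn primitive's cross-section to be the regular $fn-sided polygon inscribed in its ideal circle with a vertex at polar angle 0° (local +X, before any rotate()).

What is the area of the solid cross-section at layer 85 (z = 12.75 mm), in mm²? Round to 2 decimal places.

507.50 mm²

At z = 12.75 mm: the cube is not intersected at this z (z outside [0, 5]); the r=7 cylinder at (-2, -4) contributes a regular 16-gon of circumradius 7 (area = (16/2)·7.000²·sin(360°/16) = 150.01 mm²); the r=2.5 cylinder at (11.5, 15) contributes a regular 16-gon of circumradius 2.5 (area = (16/2)·2.500²·sin(360°/16) = 19.13 mm²); Taking the first minus the rest: the first operand is absent here, so nothing remains; the cube at (5.5, 5.5) is present — its section is the full 29×17.5 rectangle (area 507.50 mm²); Combining (union): only the 29×17.5 cube at (5.5, 5.5) is present, so the union is just that shape — area = 507.50 mm². Overall, the cross-section is a single solid region. Net area = 507.50 mm².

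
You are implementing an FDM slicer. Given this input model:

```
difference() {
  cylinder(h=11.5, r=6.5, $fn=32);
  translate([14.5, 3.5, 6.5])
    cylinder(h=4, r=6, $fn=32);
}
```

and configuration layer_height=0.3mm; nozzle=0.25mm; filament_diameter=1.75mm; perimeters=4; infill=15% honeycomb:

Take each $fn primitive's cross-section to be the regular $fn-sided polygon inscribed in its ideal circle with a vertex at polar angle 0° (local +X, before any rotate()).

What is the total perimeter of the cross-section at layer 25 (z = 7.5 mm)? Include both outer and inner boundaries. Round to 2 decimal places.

40.78 mm

At z = 7.5 mm: the r=6.5 cylinder contributes a regular 32-gon of circumradius 6.5 (perimeter = 2·32·6.500·sin(180°/32) = 40.78 mm); the cylinder at (14.5, 3.5): section is a regular 32-gon, circumradius r=6 (perimeter = 2·32·6.000·sin(180°/32) = 37.64 mm); After the difference (first − rest): starting from the r=6.5 cylinder, the r=6 cylinder at (14.5, 3.5) misses the remaining region (no effect) — boundary = 40.78 mm. Overall, the cross-section is a single solid region. Total boundary length (outer) = 40.78 mm.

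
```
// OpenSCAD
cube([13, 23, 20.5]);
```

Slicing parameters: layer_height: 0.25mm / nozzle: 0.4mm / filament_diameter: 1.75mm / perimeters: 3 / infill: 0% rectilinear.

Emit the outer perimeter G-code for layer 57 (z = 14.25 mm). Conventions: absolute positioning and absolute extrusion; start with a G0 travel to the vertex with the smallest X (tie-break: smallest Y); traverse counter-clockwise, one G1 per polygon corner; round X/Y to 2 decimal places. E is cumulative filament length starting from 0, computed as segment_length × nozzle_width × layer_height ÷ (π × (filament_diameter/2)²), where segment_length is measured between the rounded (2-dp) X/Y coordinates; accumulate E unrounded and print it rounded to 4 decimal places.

G0 X0.00 Y0.00 Z14.25
G1 X13.00 Y0.00 E0.5405
G1 X13.00 Y23.00 E1.4967
G1 X0.00 Y23.00 E2.0372
G1 X0.00 Y0.00 E2.9934

At z = 14.25 mm: the cube (footprint 13×23) is included at this height. The outline is a single polygon with 4 vertices. Extrusion per mm of travel: 0.4 × 0.25 / (π × 0.875²) = 0.041575. Accumulating E over each segment gives final E = 2.9934.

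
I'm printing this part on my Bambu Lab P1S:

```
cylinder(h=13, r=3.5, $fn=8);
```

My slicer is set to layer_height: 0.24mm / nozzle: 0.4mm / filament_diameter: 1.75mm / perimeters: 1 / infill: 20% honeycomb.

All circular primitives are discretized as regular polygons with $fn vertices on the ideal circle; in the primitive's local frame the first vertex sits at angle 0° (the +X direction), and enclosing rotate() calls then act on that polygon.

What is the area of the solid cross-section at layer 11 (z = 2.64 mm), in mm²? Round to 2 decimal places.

34.65 mm²

At z = 2.64 mm: the cylinder: section is a regular 8-gon, circumradius r=3.5 (area = (8/2)·3.500²·sin(360°/8) = 34.65 mm²). Overall, the cross-section is a single solid region. Net area = 34.65 mm².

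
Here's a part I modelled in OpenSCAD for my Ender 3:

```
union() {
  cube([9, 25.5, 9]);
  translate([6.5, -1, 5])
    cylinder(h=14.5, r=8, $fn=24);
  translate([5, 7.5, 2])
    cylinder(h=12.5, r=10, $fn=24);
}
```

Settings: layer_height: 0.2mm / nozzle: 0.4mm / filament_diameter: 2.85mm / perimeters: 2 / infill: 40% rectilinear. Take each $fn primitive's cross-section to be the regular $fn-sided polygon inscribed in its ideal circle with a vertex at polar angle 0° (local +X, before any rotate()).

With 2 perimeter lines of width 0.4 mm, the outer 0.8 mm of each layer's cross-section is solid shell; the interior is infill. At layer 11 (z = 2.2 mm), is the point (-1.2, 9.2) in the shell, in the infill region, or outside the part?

infill

At z = 2.2 mm: the cube is present — its section is the full 9×25.5 rectangle; the cylinder at (6.5, -1) does not reach this height (z outside [5, 19.5]); the r=10 cylinder at (5, 7.5) gives a regular 24-gon of circumradius 10 (constant along its height); Merging all regions: the regions partially overlap (shared area 153.70 mm²), so overlapping operands fuse into one piece — 1 connected region. Overall, the cross-section is a single solid region. The nearest boundary edge runs (-4.66, 10.09)→(-3.66, 12.50); distance from the point to it = 3.54 mm. The point is inside the cross-section and 3.54 mm from the nearest boundary — more than the 0.8 mm shell width (2 × 0.4), so it's in the infill interior.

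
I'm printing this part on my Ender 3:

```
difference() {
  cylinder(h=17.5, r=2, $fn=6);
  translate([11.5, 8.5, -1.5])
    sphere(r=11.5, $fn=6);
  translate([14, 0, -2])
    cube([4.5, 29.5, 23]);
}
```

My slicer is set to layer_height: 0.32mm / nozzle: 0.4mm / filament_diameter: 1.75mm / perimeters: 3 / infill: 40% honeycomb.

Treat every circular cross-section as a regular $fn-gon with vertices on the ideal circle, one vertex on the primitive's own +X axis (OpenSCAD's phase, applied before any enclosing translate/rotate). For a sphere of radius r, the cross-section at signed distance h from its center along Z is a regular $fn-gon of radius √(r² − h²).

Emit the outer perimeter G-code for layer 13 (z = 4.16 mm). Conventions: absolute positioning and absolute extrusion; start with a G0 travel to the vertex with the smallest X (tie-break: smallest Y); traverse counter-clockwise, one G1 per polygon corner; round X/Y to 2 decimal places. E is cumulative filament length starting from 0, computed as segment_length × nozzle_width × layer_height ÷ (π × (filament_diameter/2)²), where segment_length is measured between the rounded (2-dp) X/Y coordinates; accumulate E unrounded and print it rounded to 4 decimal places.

G0 X-2.00 Y0.00 Z4.16
G1 X-1.00 Y-1.73 E0.1063
G1 X1.00 Y-1.73 E0.2128
G1 X2.00 Y0.00 E0.3191
G1 X1.00 Y1.73 E0.4254
G1 X-1.00 Y1.73 E0.5319
G1 X-2.00 Y0.00 E0.6382

At z = 4.16 mm: the r=2 cylinder contributes a regular 6-gon of circumradius 2; the sphere at (11.5, 8.5): section is a regular 6-gon, circumradius = √(r²−h²) = √(11.5²−5.66²) = 10.011; the cube at (14, 0) (footprint 4.5×29.5) is included at this height; Taking the first minus the rest: starting from the r=2 cylinder, the r=11.5 sphere at (11.5, 8.5) misses the remaining region (no effect); the 4.5×29.5 cube at (14, 0) misses the remaining region (no effect) — 1 connected region. The outline is a single polygon with 6 vertices. Extrusion per mm of travel: 0.4 × 0.32 / (π × 0.875²) = 0.053216. Accumulating E over each segment gives final E = 0.6382.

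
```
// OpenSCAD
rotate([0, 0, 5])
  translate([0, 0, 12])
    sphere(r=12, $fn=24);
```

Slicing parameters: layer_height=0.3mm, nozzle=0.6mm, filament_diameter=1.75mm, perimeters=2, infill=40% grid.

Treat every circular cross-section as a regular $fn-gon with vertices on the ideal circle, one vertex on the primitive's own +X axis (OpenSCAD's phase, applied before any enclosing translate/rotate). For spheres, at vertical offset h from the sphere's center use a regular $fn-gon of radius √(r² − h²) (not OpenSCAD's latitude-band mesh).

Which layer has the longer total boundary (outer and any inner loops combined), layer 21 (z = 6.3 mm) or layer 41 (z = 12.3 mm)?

Layer 21 (z = 6.3): the sphere: section is a regular 24-gon, circumradius = √(r²−h²) = √(12²−5.7²) = 10.560 (perimeter = 2·24·10.560·sin(180°/24) = 66.16 mm); (rotated 5° about Z; rotation is an isometry so areas/perimeters/island counts are preserved). So its perimeter = 66.16 mm. Layer 41 (z = 12.3): the r=12 sphere slices to a regular 24-gon of circumradius 11.996 (√(r²−h²) with h=0.3 from center) (perimeter = 2·24·11.996·sin(180°/24) = 75.16 mm); (whole slice rotated 5° about Z — lengths, areas and connectivity unchanged). So its perimeter = 75.16 mm. Layer 41 is larger (75.16 vs 66.16 mm).

layer 41 (z = 12.3 mm)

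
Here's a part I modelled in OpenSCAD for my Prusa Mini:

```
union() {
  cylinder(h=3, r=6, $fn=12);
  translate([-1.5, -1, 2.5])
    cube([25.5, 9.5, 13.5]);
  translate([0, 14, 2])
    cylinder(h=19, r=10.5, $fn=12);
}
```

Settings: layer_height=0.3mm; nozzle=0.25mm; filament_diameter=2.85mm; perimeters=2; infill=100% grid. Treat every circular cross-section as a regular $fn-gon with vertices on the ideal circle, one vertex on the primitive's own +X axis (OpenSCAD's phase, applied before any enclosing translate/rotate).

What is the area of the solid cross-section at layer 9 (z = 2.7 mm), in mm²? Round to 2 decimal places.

599.47 mm²

At z = 2.7 mm: the r=6 cylinder gives a regular 12-gon of circumradius 6 (constant along its height) (area = (12/2)·6.000²·sin(360°/12) = 108.00 mm²); the 25.5×9.5 cube at (-1.5, -1) contributes its full rectangle (area 242.25 mm²); the r=10.5 cylinder at (0, 14) contributes a regular 12-gon of circumradius 10.5 (area = (12/2)·10.500²·sin(360°/12) = 330.75 mm²); Combining (union): the regions partially overlap — summed areas 681.00 mm² minus the doubly-counted overlap 81.53 mm² gives 599.47 mm² — area = 599.47 mm². Overall, the cross-section is a single solid region. Net area = 599.47 mm².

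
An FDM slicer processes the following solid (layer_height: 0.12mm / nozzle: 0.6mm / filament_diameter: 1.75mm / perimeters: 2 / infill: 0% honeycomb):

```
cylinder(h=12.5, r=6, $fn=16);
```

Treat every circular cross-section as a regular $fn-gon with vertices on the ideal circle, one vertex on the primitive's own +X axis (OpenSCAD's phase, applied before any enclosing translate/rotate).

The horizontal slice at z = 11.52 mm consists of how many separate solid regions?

At z = 11.52 mm: the cylinder: section is a regular 16-gon, circumradius r=6. The result has 1 disconnected region.

1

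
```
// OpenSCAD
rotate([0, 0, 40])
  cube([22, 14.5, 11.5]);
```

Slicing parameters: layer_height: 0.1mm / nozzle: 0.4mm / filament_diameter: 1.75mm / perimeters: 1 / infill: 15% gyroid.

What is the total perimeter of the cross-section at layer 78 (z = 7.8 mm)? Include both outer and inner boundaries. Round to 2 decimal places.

At z = 7.8 mm: the 22×14.5 cube contributes its full rectangle (perimeter 73.00 mm); (rotated 40° about Z; rotation is an isometry so areas/perimeters/island counts are preserved). Overall, the cross-section is a single solid region. Total boundary length (outer) = 73.00 mm.

73.00 mm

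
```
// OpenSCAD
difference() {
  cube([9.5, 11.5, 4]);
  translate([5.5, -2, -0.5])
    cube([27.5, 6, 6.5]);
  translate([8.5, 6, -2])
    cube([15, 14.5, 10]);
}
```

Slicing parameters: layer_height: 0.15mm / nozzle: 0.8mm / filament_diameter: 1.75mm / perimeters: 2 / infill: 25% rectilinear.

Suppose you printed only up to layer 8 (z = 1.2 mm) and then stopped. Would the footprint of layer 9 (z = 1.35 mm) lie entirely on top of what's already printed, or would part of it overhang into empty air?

entirely on top

Compare the two slices. At z = 1.2: the cube (footprint 9.5×11.5) is included at this height (area 109.25 mm²); the cube at (5.5, -2) (footprint 27.5×6) is included at this height (area 165.00 mm²); the 15×14.5 cube at (8.5, 6) contributes its full rectangle (area 217.50 mm²); Taking the first minus the rest: starting from the 9.5×11.5 cube (109.25 mm²), the 27.5×6 cube at (5.5, -2) partially overlaps it — only the 16.00 mm² overlap (of its 165.00 mm²) is removed, clipping the outline; the 15×14.5 cube at (8.5, 6) partially overlaps it — only the 5.50 mm² overlap (of its 217.50 mm²) is removed, clipping the outline — area = 87.75 mm². At z = 1.35: the 9.5×11.5 cube contributes its full rectangle (area 109.25 mm²); the cube at (5.5, -2) is present — its section is the full 27.5×6 rectangle (area 165.00 mm²); the 15×14.5 cube at (8.5, 6) contributes its full rectangle (area 217.50 mm²); Taking the first minus the rest: starting from the 9.5×11.5 cube (109.25 mm²), the 27.5×6 cube at (5.5, -2) partially overlaps it — only the 16.00 mm² overlap (of its 165.00 mm²) is removed, clipping the outline; the 15×14.5 cube at (8.5, 6) partially overlaps it — only the 5.50 mm² overlap (of its 217.50 mm²) is removed, clipping the outline — area = 87.75 mm². Checking containment: the cross-section at z = 1.35 is a subset of the cross-section at z = 1.2.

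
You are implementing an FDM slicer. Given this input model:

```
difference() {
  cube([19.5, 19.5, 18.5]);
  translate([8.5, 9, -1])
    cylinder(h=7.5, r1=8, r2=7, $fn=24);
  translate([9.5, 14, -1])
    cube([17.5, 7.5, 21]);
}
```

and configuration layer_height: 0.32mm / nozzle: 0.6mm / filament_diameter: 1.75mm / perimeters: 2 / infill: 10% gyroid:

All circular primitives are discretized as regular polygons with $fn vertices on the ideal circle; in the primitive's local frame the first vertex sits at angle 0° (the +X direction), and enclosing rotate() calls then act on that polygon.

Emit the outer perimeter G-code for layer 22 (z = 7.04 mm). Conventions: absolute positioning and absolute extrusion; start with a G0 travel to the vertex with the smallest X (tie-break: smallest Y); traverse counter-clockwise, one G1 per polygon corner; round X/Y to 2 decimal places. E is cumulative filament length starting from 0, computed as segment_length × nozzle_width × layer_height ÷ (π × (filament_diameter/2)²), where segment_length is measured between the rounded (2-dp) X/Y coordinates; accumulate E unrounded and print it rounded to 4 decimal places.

G0 X0.00 Y0.00 Z7.04
G1 X19.50 Y0.00 E1.5566
G1 X19.50 Y14.00 E2.6741
G1 X9.50 Y14.00 E3.4724
G1 X9.50 Y19.50 E3.9114
G1 X0.00 Y19.50 E4.6697
G1 X0.00 Y0.00 E6.2263

At z = 7.04 mm: the cube (footprint 19.5×19.5) is included at this height; the cone at (8.5, 9) is absent (z outside [-1, 6.5]); the cube at (9.5, 14) is present — its section is the full 17.5×7.5 rectangle; Taking the first minus the rest: starting from the 19.5×19.5 cube, the 17.5×7.5 cube at (9.5, 14) partially overlaps it — only the 55.00 mm² overlap (of its 131.25 mm²) is removed, clipping the outline — 1 connected region. The outline is a single polygon with 6 vertices. Extrusion per mm of travel: 0.6 × 0.32 / (π × 0.875²) = 0.079824. Accumulating E over each segment gives final E = 6.2263.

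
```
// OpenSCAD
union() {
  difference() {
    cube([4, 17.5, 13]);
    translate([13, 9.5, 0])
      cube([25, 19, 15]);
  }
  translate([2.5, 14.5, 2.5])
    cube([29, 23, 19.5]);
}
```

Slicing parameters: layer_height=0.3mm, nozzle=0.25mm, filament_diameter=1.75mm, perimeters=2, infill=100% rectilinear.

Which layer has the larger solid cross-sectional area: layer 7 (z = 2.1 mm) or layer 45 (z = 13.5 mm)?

Layer 7 (z = 2.1): the cube (footprint 4×17.5) is included at this height (area 70.00 mm²); the 25×19 cube at (13, 9.5) contributes its full rectangle (area 475.00 mm²); Subtracting the remaining from the first: starting from the 4×17.5 cube (70.00 mm²), the 25×19 cube at (13, 9.5) misses the remaining region (no effect) — area = 70.00 mm²; the cube at (2.5, 14.5) is not intersected at this z (z outside [2.5, 22]); Merging all regions: only that combined region is present, so the union is just that shape — area = 70.00 mm². So its area = 70.00 mm². Layer 45 (z = 13.5): the cube does not reach this height (z outside [0, 13]); the cube at (13, 9.5) (footprint 25×19) is included at this height (area 475.00 mm²); Taking the first minus the rest: the first operand is absent here, so nothing remains; the cube at (2.5, 14.5) (footprint 29×23) is included at this height (area 667.00 mm²); Combining (union): only the 29×23 cube at (2.5, 14.5) is present, so the union is just that shape — area = 667.00 mm². So its area = 667.00 mm². Layer 45 is larger (667.00 vs 70.00 mm²).

layer 45 (z = 13.5 mm)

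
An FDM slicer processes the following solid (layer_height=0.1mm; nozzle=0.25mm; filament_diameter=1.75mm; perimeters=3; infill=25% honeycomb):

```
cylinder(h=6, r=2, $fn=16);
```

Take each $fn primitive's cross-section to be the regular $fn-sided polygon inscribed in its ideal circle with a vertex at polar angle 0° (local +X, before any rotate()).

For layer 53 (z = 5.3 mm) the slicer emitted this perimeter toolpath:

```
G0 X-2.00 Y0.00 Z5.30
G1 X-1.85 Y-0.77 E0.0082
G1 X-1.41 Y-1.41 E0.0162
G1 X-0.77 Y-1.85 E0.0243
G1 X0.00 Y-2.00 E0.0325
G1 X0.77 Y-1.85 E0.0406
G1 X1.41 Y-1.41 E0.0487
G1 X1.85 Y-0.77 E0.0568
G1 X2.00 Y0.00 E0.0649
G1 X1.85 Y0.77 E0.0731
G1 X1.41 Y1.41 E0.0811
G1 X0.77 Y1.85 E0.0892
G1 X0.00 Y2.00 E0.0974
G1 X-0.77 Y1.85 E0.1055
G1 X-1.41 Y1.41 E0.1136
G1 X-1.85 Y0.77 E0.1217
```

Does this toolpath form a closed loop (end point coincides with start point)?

Start point (G0): (-2.00, 0.00). End point (last G1): the path does not return to the start — open.

no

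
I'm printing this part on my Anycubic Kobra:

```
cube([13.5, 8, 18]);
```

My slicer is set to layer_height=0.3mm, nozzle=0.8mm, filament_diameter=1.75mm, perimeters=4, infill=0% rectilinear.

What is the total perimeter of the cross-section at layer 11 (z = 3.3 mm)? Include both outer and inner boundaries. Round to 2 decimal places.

43.00 mm

At z = 3.3 mm: the cube is present — its section is the full 13.5×8 rectangle (perimeter 43.00 mm). Overall, the cross-section is a single solid region. Total boundary length (outer) = 43.00 mm.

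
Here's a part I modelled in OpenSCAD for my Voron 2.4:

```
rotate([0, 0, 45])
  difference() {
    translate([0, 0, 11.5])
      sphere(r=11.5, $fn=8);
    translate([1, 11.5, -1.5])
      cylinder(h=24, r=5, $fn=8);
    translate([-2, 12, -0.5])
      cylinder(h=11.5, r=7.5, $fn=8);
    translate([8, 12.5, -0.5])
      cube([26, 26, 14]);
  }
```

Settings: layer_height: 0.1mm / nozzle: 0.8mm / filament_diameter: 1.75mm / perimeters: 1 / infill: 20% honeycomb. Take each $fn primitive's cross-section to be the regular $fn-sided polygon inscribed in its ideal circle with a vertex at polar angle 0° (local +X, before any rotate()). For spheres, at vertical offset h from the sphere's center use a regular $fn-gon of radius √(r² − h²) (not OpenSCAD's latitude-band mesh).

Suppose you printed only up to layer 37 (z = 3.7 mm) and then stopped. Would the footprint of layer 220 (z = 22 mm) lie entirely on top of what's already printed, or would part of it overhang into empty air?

Compare the two slices. At z = 3.7: the sphere: section is a regular 8-gon, circumradius = √(r²−h²) = √(11.5²−7.8²) = 8.450 (area = (8/2)·8.450²·sin(360°/8) = 201.98 mm²); the r=5 cylinder at (1, 11.5) contributes a regular 8-gon of circumradius 5 (area = (8/2)·5.000²·sin(360°/8) = 70.71 mm²); the cylinder at (-2, 12): section is a regular 8-gon, circumradius r=7.5 (area = (8/2)·7.500²·sin(360°/8) = 159.10 mm²); the 26×26 cube at (8, 12.5) contributes its full rectangle (area 676.00 mm²); Taking the first minus the rest: starting from the r=11.5 sphere (201.98 mm²), the r=5 cylinder at (1, 11.5) partially overlaps it — only the 4.39 mm² overlap (of its 70.71 mm²) is removed, clipping the outline; the r=7.5 cylinder at (-2, 12) partially overlaps it — only the 13.56 mm² overlap (of its 159.10 mm²) is removed, clipping the outline; the 26×26 cube at (8, 12.5) misses the remaining region (no effect) — area = 184.03 mm²; (rotated 45° about Z; rotation is an isometry so areas/perimeters/island counts are preserved). At z = 22: the sphere: section is a regular 8-gon, circumradius = √(r²−h²) = √(11.5²−10.5²) = 4.690 (area = (8/2)·4.690²·sin(360°/8) = 62.23 mm²); the r=5 cylinder at (1, 11.5) contributes a regular 8-gon of circumradius 5 (area = (8/2)·5.000²·sin(360°/8) = 70.71 mm²); the cylinder at (-2, 12) is not intersected at this z (z outside [-0.5, 11]); the cube at (8, 12.5) does not reach this height (z outside [-0.5, 13.5]); After the difference (first − rest): starting from the r=11.5 sphere (62.23 mm²), the r=5 cylinder at (1, 11.5) misses the remaining region (no effect) — area = 62.23 mm²; (whole slice rotated 45° about Z — lengths, areas and connectivity unchanged). Checking containment: the cross-section at z = 22 is a subset of the cross-section at z = 3.7.

entirely on top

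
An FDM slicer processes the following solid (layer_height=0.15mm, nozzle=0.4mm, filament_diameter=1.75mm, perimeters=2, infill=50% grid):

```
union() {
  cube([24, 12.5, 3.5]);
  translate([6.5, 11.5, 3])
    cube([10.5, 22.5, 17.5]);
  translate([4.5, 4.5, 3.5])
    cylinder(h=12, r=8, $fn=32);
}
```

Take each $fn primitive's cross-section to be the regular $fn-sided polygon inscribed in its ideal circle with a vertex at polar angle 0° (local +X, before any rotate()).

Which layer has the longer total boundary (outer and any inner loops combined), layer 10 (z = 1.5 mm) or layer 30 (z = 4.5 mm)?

Layer 10 (z = 1.5): the cube is present — its section is the full 24×12.5 rectangle (perimeter 73.00 mm); the cube at (6.5, 11.5) is not intersected at this z (z outside [3, 20.5]); the cylinder at (4.5, 4.5) does not reach this height (z outside [3.5, 15.5]); Taking the union: only the 24×12.5 cube is present, so the union is just that shape — boundary = 73.00 mm. So its perimeter = 73.00 mm. Layer 30 (z = 4.5): the cube is not intersected at this z (z outside [0, 3.5]); the cube at (6.5, 11.5) (footprint 10.5×22.5) is included at this height (perimeter 66.00 mm); the r=8 cylinder at (4.5, 4.5) gives a regular 32-gon of circumradius 8 (constant along its height) (perimeter = 2·32·8.000·sin(180°/32) = 50.18 mm); Taking the union: the regions partially overlap (shared area 0.73 mm²), so the edge portions inside another operand are dropped and the merged outline is re-measured after clipping — boundary = 111.74 mm. So its perimeter = 111.74 mm. Layer 30 is larger (111.74 vs 73.00 mm).

layer 30 (z = 4.5 mm)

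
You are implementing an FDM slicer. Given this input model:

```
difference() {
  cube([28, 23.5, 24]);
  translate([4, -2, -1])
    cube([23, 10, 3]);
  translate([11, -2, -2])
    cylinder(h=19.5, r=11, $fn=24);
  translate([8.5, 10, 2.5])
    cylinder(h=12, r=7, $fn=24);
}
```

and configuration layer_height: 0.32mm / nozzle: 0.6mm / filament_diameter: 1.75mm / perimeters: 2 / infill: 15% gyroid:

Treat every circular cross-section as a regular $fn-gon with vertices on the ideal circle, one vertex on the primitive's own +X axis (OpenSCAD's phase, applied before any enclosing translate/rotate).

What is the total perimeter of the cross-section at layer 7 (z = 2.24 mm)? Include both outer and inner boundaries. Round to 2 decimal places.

111.95 mm

At z = 2.24 mm: the cube (footprint 28×23.5) is included at this height (perimeter 103.00 mm); the cube at (4, -2) is absent (z outside [-1, 2]); the r=11 cylinder at (11, -2) contributes a regular 24-gon of circumradius 11 (perimeter = 2·24·11.000·sin(180°/24) = 68.92 mm); the cylinder at (8.5, 10) is not intersected at this z (z outside [2.5, 14.5]); Subtracting the remaining from the first: starting from the 28×23.5 cube, the r=11 cylinder at (11, -2) partially overlaps it — only the 144.43 mm² overlap (of its 375.81 mm²) is removed, clipping the outline — boundary = 111.95 mm. Overall, the cross-section is a single solid region. Total boundary length (outer) = 111.95 mm.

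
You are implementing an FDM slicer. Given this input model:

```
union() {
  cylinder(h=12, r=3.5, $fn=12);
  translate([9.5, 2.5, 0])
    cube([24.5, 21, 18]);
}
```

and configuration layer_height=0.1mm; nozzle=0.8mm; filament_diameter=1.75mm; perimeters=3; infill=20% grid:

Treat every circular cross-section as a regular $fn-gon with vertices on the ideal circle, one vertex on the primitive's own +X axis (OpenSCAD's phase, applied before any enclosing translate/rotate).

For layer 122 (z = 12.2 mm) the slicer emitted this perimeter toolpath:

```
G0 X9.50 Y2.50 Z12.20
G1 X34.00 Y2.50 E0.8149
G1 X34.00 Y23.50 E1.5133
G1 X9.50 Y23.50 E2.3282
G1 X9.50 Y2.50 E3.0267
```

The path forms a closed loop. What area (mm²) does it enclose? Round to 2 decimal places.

Apply the shoelace formula to the sequence of (X, Y) vertices; enclosed area = 514.50 mm².

514.50 mm²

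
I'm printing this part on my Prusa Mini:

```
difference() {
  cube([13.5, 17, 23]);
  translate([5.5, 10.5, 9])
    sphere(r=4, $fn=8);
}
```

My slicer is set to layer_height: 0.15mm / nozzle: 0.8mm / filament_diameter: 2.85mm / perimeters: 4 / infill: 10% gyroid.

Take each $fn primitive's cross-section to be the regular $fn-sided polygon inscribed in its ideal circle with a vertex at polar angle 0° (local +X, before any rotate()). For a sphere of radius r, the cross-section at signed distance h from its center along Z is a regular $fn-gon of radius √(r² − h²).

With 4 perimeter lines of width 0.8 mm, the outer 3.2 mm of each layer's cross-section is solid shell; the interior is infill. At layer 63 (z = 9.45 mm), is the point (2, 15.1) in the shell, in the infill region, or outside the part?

At z = 9.45 mm: the 13.5×17 cube contributes its full rectangle; the sphere at (5.5, 10.5): section is a regular 8-gon, circumradius = √(r²−h²) = √(4²−0.45²) = 3.975; After the difference (first − rest): starting from the 13.5×17 cube, the r=4 sphere at (5.5, 10.5) lies wholly inside it (removes its full 44.68 mm² and its 24.34 mm outline becomes a hole wall) — 1 connected region with 1 hole. Overall, the cross-section is one region with 1 hole. The nearest boundary edge runs (0.00, 17.00)→(13.50, 17.00); distance from the point to it = 1.90 mm. The point is inside the cross-section, 1.90 mm from the nearest boundary — within the 3.2 mm shell band (4 × 0.8).

shell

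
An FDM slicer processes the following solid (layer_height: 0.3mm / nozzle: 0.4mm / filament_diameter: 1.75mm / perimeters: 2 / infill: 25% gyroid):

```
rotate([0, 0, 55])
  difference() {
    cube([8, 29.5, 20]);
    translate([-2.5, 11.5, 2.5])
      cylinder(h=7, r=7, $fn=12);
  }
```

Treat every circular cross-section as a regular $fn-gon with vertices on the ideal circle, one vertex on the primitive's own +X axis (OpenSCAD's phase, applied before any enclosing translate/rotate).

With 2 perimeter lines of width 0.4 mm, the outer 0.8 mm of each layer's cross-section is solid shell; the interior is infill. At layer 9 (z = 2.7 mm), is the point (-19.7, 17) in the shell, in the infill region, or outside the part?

At z = 2.7 mm: the cube is present — its section is the full 8×29.5 rectangle; the cylinder at (-2.5, 11.5): section is a regular 12-gon, circumradius r=7; Subtracting the remaining from the first: starting from the 8×29.5 cube, the r=7 cylinder at (-2.5, 11.5) partially overlaps it — only the 40.17 mm² overlap (of its 147.00 mm²) is removed, clipping the outline — 1 connected region; (rotated 55° about Z; rotation is an isometry so areas/perimeters/island counts are preserved). Overall, the cross-section is a single solid region. Undo the 55° rotation: the query point maps to (2.626, 25.888) in the un-rotated model frame. The nearest boundary edge runs (0.00, 17.83)→(0.00, 29.50); distance from the point to it = 2.63 mm. The point is inside the cross-section and 2.63 mm from the nearest boundary — more than the 0.8 mm shell width (2 × 0.4), so it's in the infill interior.

infill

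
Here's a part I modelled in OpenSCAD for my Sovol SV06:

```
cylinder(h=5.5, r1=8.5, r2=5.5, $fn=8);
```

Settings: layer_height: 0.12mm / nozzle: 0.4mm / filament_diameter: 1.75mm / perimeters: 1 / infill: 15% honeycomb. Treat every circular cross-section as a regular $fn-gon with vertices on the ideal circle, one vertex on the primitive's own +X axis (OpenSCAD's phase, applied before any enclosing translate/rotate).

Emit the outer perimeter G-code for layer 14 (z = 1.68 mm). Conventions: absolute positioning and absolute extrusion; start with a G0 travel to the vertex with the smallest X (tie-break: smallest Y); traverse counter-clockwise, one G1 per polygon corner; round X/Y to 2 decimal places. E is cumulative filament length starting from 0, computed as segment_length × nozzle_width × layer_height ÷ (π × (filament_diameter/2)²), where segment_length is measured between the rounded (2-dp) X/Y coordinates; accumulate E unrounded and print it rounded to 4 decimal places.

At z = 1.68 mm: the cone contributes a regular 8-gon of circumradius 7.584 (interpolated between r1=8.5 and r2=5.5 at t=0.305). The outline is a single polygon with 8 vertices. Extrusion per mm of travel: 0.4 × 0.12 / (π × 0.875²) = 0.019956. Accumulating E over each segment gives final E = 0.9262.

G0 X-7.58 Y0.00 Z1.68
G1 X-5.36 Y-5.36 E0.1158
G1 X0.00 Y-7.58 E0.2316
G1 X5.36 Y-5.36 E0.3473
G1 X7.58 Y0.00 E0.4631
G1 X5.36 Y5.36 E0.5789
G1 X0.00 Y7.58 E0.6947
G1 X-5.36 Y5.36 E0.8104
G1 X-7.58 Y0.00 E0.9262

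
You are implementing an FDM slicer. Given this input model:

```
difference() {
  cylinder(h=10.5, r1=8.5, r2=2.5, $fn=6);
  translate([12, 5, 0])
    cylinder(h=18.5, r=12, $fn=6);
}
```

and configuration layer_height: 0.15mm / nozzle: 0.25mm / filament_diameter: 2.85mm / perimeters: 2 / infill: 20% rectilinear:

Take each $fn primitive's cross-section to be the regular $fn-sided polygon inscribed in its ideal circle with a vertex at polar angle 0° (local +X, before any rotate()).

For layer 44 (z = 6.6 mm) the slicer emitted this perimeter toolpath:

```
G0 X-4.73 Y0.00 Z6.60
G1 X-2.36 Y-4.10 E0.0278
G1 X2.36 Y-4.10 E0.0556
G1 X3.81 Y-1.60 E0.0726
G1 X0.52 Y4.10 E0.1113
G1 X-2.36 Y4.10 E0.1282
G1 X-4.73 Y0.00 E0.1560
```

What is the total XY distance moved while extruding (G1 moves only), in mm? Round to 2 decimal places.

Sum the Euclidean lengths of each G1 segment: total = 26.54 mm.

26.54 mm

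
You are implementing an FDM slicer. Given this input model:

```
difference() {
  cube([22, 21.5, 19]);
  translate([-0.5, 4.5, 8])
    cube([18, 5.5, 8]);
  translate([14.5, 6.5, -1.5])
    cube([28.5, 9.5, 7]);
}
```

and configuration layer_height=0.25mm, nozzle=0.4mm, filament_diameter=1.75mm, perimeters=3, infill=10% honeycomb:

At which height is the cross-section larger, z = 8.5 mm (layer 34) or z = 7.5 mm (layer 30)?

layer 30 (z = 7.5 mm)

Layer 34 (z = 8.5): the 22×21.5 cube contributes its full rectangle (area 473.00 mm²); the 18×5.5 cube at (-0.5, 4.5) contributes its full rectangle (area 99.00 mm²); the cube at (14.5, 6.5) does not reach this height (z outside [-1.5, 5.5]); After the difference (first − rest): starting from the 22×21.5 cube (473.00 mm²), the 18×5.5 cube at (-0.5, 4.5) partially overlaps it — only the 96.25 mm² overlap (of its 99.00 mm²) is removed, clipping the outline — area = 376.75 mm². So its area = 376.75 mm². Layer 30 (z = 7.5): the 22×21.5 cube contributes its full rectangle (area 473.00 mm²); the cube at (-0.5, 4.5) is absent (z outside [8, 16]); the cube at (14.5, 6.5) is not intersected at this z (z outside [-1.5, 5.5]); Subtracting the remaining from the first: none of the subtracted shapes is present at this height, so the 22×21.5 cube is unchanged — area = 473.00 mm². So its area = 473.00 mm². Layer 30 is larger (473.00 vs 376.75 mm²).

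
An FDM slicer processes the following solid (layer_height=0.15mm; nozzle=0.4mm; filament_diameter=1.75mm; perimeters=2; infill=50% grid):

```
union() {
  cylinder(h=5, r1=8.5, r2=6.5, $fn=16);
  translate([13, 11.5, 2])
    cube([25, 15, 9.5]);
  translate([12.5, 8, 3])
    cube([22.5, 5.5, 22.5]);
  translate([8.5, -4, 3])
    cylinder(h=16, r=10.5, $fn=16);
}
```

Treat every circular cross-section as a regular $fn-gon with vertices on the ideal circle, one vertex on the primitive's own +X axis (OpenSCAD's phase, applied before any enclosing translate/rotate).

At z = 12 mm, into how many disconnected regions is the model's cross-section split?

At z = 12 mm: the cone is not intersected at this z (z outside [0, 5]); the cube at (13, 11.5) is not intersected at this z (z outside [2, 11.5]); the 22.5×5.5 cube at (12.5, 8) contributes its full rectangle; the r=10.5 cylinder at (8.5, -4) gives a regular 16-gon of circumradius 10.5 (constant along its height); Taking the union: the 2 present regions are separate (no shared area or edge), so areas and boundary lengths simply add and each stays a separate island — 2 connected regions. The result has 2 disconnected regions.

2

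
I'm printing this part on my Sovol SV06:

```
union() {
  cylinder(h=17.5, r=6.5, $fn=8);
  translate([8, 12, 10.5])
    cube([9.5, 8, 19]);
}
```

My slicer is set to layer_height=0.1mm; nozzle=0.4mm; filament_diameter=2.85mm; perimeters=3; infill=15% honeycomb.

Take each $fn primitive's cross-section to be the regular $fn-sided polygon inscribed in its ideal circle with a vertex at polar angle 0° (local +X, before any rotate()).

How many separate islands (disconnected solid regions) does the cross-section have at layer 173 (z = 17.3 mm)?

At z = 17.3 mm: the r=6.5 cylinder gives a regular 8-gon of circumradius 6.5 (constant along its height); the 9.5×8 cube at (8, 12) contributes its full rectangle; Combining (union): the 2 present regions are separate (no shared area or edge), so areas and boundary lengths simply add and each stays a separate island — 2 connected regions. Overall, the cross-section has 2 separate islands. Island count = 2.

2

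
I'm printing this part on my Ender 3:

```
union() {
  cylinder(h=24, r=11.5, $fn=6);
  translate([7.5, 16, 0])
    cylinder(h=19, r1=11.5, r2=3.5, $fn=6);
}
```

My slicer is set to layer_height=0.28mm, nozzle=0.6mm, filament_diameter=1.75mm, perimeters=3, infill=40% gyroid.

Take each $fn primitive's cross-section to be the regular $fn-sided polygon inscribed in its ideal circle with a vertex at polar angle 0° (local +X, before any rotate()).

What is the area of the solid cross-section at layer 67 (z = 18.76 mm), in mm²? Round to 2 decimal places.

At z = 18.76 mm: the cylinder: section is a regular 6-gon, circumradius r=11.5 (area = (6/2)·11.500²·sin(360°/6) = 343.60 mm²); the cone at (7.5, 16) (r1=11.5→r2=3.5) has section circumradius 3.601 here — a regular 6-gon (area = (6/2)·3.601²·sin(360°/6) = 33.69 mm²); Merging all regions: the 2 present regions are separate (no shared area or edge), so areas and boundary lengths simply add and each stays a separate island — area = 377.29 mm². Overall, the cross-section has 2 separate islands. Net area = 377.29 mm².

377.29 mm²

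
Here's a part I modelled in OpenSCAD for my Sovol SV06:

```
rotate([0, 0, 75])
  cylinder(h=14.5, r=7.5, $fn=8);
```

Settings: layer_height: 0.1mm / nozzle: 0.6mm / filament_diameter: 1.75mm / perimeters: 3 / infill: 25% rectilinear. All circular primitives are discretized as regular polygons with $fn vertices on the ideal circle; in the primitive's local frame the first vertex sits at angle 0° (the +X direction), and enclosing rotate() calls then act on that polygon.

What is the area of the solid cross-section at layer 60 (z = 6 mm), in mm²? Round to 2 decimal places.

159.10 mm²

At z = 6 mm: the cylinder: section is a regular 8-gon, circumradius r=7.5 (area = (8/2)·7.500²·sin(360°/8) = 159.10 mm²); (whole slice rotated 75° about Z — lengths, areas and connectivity unchanged). Overall, the cross-section is a single solid region. Net area = 159.10 mm².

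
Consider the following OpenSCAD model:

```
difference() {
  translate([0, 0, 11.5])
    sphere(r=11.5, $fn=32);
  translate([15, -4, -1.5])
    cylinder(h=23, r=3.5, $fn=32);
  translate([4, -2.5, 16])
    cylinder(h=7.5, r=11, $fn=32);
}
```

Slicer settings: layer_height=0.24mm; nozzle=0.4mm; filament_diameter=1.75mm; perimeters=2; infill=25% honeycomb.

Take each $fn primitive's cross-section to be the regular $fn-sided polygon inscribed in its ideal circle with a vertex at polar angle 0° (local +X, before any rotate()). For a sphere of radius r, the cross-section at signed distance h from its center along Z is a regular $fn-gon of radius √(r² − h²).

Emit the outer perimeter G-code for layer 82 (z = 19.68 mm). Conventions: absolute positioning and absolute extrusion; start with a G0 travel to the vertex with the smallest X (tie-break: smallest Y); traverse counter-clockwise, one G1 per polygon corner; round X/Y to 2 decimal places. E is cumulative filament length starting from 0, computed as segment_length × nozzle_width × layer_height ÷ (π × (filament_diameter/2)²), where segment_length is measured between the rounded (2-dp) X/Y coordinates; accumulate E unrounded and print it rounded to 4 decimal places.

G0 X-8.08 Y0.00 Z19.68
G1 X-7.93 Y-1.58 E0.0633
G1 X-7.47 Y-3.09 E0.1263
G1 X-6.82 Y-4.30 E0.1812
G1 X-7.00 Y-2.50 E0.2534
G1 X-6.79 Y-0.35 E0.3396
G1 X-6.16 Y1.71 E0.4256
G1 X-5.15 Y3.61 E0.5114
G1 X-3.78 Y5.28 E0.5977
G1 X-2.11 Y6.65 E0.6839
G1 X-0.21 Y7.66 E0.7698
G1 X0.89 Y8.00 E0.8157
G1 X0.00 Y8.08 E0.8514
G1 X-1.58 Y7.93 E0.9147
G1 X-3.09 Y7.47 E0.9777
G1 X-4.49 Y6.72 E1.0411
G1 X-5.72 Y5.72 E1.1044
G1 X-6.72 Y4.49 E1.1676
G1 X-7.47 Y3.09 E1.2310
G1 X-7.93 Y1.58 E1.2940
G1 X-8.08 Y0.00 E1.3574

At z = 19.68 mm: the r=11.5 sphere contributes a regular 32-gon of circumradius √(11.5²−8.18²) = 8.083; the cylinder at (15, -4): section is a regular 32-gon, circumradius r=3.5; the cylinder at (4, -2.5): section is a regular 32-gon, circumradius r=11; Taking the first minus the rest: starting from the r=11.5 sphere, the r=3.5 cylinder at (15, -4) misses the remaining region (no effect); the r=11 cylinder at (4, -2.5) partially overlaps it — only the 183.89 mm² overlap (of its 377.69 mm²) is removed, clipping the outline — 1 connected region. The outline is a single polygon with 20 vertices. Extrusion per mm of travel: 0.4 × 0.24 / (π × 0.875²) = 0.039912. Accumulating E over each segment gives final E = 1.3574.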